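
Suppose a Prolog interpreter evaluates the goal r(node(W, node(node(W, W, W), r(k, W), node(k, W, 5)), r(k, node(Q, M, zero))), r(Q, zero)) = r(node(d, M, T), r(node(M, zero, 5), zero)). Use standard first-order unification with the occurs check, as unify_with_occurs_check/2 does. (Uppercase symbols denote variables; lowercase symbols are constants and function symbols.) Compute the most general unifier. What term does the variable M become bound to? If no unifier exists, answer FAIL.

node(node(d, d, d), r(k, d), node(k, d, 5))

Decompose r/2: node(W, node(node(W, W, W), r(k, W), node(k, W, 5)), r(k, node(Q, M, zero))) = node(d, M, T),  r(Q, zero) = r(node(M, zero, 5), zero).
Decompose node/3: W = d,  node(node(W, W, W), r(k, W), node(k, W, 5)) = M,  r(k, node(Q, M, zero)) = T.
Bind W := d; substituting into the one remaining equation that mentions W gives: node(node(d, d, d), r(k, d), node(k, d, 5)) = M.
Bind M := node(node(d, d, d), r(k, d), node(k, d, 5)); substituting into the remaining equations gives: r(k, node(Q, node(node(d, d, d), r(k, d), node(k, d, 5)), zero)) = T,  r(Q, zero) = r(node(node(node(d, d, d), r(k, d), node(k, d, 5)), zero, 5), zero).
Bind T := r(k, node(Q, node(node(d, d, d), r(k, d), node(k, d, 5)), zero)); no other remaining equation mentions T.
Decompose r/2: Q = node(node(node(d, d, d), r(k, d), node(k, d, 5)), zero, 5),  zero = zero.
Bind Q := node(node(node(d, d, d), r(k, d), node(k, d, 5)), zero, 5); no other remaining equation mentions Q. Substituting into the earlier binding gives T := r(k, node(node(node(node(d, d, d), r(k, d), node(k, d, 5)), zero, 5), node(node(d, d, d), r(k, d), node(k, d, 5)), zero)).
Delete trivial equation zero = zero.
MGU = { W = d, M = node(node(d, d, d), r(k, d), node(k, d, 5)), T = r(k, node(node(node(node(d, d, d), r(k, d), node(k, d, 5)), zero, 5), node(node(d, d, d), r(k, d), node(k, d, 5)), zero)), Q = node(node(node(d, d, d), r(k, d), node(k, d, 5)), zero, 5) }, so M = node(node(d, d, d), r(k, d), node(k, d, 5)).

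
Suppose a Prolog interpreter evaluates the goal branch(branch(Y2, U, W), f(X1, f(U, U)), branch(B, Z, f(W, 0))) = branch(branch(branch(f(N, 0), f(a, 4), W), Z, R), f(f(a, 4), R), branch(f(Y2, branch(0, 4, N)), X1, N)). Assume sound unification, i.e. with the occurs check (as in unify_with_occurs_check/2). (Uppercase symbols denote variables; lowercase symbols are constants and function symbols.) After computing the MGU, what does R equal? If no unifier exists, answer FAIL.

f(f(a, 4), f(a, 4))

Decompose branch/3: branch(Y2, U, W) = branch(branch(f(N, 0), f(a, 4), W), Z, R),  f(X1, f(U, U)) = f(f(a, 4), R),  branch(B, Z, f(W, 0)) = branch(f(Y2, branch(0, 4, N)), X1, N).
Decompose branch/3: Y2 = branch(f(N, 0), f(a, 4), W),  U = Z,  W = R.
Bind Y2 := branch(f(N, 0), f(a, 4), W); substituting into the one remaining equation that mentions Y2 gives: branch(B, Z, f(W, 0)) = branch(f(branch(f(N, 0), f(a, 4), W), branch(0, 4, N)), X1, N).
Bind U := Z; substituting into the one remaining equation that mentions U gives: f(X1, f(Z, Z)) = f(f(a, 4), R).
Bind W := R; substituting into the one remaining equation that mentions W gives: branch(B, Z, f(R, 0)) = branch(f(branch(f(N, 0), f(a, 4), R), branch(0, 4, N)), X1, N). Substituting into the earlier binding gives Y2 := branch(f(N, 0), f(a, 4), R).
Decompose f/2: X1 = f(a, 4),  f(Z, Z) = R.
Bind X1 := f(a, 4); substituting into the one remaining equation that mentions X1 gives: branch(B, Z, f(R, 0)) = branch(f(branch(f(N, 0), f(a, 4), R), branch(0, 4, N)), f(a, 4), N).
Bind R := f(Z, Z); substituting into the remaining equation gives: branch(B, Z, f(f(Z, Z), 0)) = branch(f(branch(f(N, 0), f(a, 4), f(Z, Z)), branch(0, 4, N)), f(a, 4), N). Substituting into the earlier bindings gives Y2 := branch(f(N, 0), f(a, 4), f(Z, Z)), W := f(Z, Z).
Decompose branch/3: B = f(branch(f(N, 0), f(a, 4), f(Z, Z)), branch(0, 4, N)),  Z = f(a, 4),  f(f(Z, Z), 0) = N.
Bind B := f(branch(f(N, 0), f(a, 4), f(Z, Z)), branch(0, 4, N)); no other remaining equation mentions B.
Bind Z := f(a, 4); substituting into the remaining equation gives: f(f(f(a, 4), f(a, 4)), 0) = N. Substituting into the earlier bindings gives Y2 := branch(f(N, 0), f(a, 4), f(f(a, 4), f(a, 4))), U := f(a, 4), W := f(f(a, 4), f(a, 4)), R := f(f(a, 4), f(a, 4)), B := f(branch(f(N, 0), f(a, 4), f(f(a, 4), f(a, 4))), branch(0, 4, N)).
Bind N := f(f(f(a, 4), f(a, 4)), 0). Substituting into the earlier bindings gives Y2 := branch(f(f(f(f(a, 4), f(a, 4)), 0), 0), f(a, 4), f(f(a, 4), f(a, 4))), B := f(branch(f(f(f(f(a, 4), f(a, 4)), 0), 0), f(a, 4), f(f(a, 4), f(a, 4))), branch(0, 4, f(f(f(a, 4), f(a, 4)), 0))).
MGU = { Y2 = branch(f(f(f(f(a, 4), f(a, 4)), 0), 0), f(a, 4), f(f(a, 4), f(a, 4))), U = f(a, 4), W = f(f(a, 4), f(a, 4)), X1 = f(a, 4), R = f(f(a, 4), f(a, 4)), B = f(branch(f(f(f(f(a, 4), f(a, 4)), 0), 0), f(a, 4), f(f(a, 4), f(a, 4))), branch(0, 4, f(f(f(a, 4), f(a, 4)), 0))), Z = f(a, 4), N = f(f(f(a, 4), f(a, 4)), 0) }, so R = f(f(a, 4), f(a, 4)).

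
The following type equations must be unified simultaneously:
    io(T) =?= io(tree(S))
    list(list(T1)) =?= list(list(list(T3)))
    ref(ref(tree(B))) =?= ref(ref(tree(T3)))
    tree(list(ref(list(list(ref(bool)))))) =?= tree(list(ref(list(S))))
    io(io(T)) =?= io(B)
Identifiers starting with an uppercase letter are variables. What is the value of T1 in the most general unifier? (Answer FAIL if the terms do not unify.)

list(io(tree(list(ref(bool)))))

Decompose io/1: T =?= tree(S).
Bind T := tree(S); substituting into the one remaining equation that mentions T gives: io(io(tree(S))) =?= io(B).
Decompose list/1: list(T1) =?= list(list(T3)).
Decompose list/1: T1 =?= list(T3).
Bind T1 := list(T3); no other remaining equation mentions T1.
Decompose ref/1: ref(tree(B)) =?= ref(tree(T3)).
Decompose ref/1: tree(B) =?= tree(T3).
Decompose tree/1: B =?= T3.
Bind B := T3; substituting into the one remaining equation that mentions B gives: io(io(tree(S))) =?= io(T3).
Decompose tree/1: list(ref(list(list(ref(bool))))) =?= list(ref(list(S))).
Decompose list/1: ref(list(list(ref(bool)))) =?= ref(list(S)).
Decompose ref/1: list(list(ref(bool))) =?= list(S).
Decompose list/1: list(ref(bool)) =?= S.
Bind S := list(ref(bool)); substituting into the remaining equation gives: io(io(tree(list(ref(bool))))) =?= io(T3). Substituting into the earlier binding gives T := tree(list(ref(bool))).
Decompose io/1: io(tree(list(ref(bool)))) =?= T3.
Bind T3 := io(tree(list(ref(bool)))). Substituting into the earlier bindings gives T1 := list(io(tree(list(ref(bool))))), B := io(tree(list(ref(bool)))).
MGU = { T ↦ tree(list(ref(bool))), T1 ↦ list(io(tree(list(ref(bool))))), B ↦ io(tree(list(ref(bool)))), S ↦ list(ref(bool)), T3 ↦ io(tree(list(ref(bool)))) }, so T1 ↦ list(io(tree(list(ref(bool))))).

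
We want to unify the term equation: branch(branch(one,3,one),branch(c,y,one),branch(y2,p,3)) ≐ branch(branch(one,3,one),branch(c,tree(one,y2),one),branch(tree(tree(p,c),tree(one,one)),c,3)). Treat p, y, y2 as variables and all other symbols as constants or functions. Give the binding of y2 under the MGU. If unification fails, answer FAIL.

tree(tree(c,c),tree(one,one))

Decompose branch/3: branch(one,3,one) ≐ branch(one,3,one),  branch(c,y,one) ≐ branch(c,tree(one,y2),one),  branch(y2,p,3) ≐ branch(tree(tree(p,c),tree(one,one)),c,3).
Delete trivial equation branch(one,3,one) ≐ branch(one,3,one).
Decompose branch/3: c ≐ c,  y ≐ tree(one,y2),  one ≐ one.
Delete trivial equation c ≐ c.
Bind y := tree(one,y2); no other remaining equation mentions y.
Delete trivial equation one ≐ one.
Decompose branch/3: y2 ≐ tree(tree(p,c),tree(one,one)),  p ≐ c,  3 ≐ 3.
Bind y2 := tree(tree(p,c),tree(one,one)); no other remaining equation mentions y2. Substituting into the earlier binding gives y := tree(one,tree(tree(p,c),tree(one,one))).
Bind p := c; no other remaining equation mentions p. Substituting into the earlier bindings gives y := tree(one,tree(tree(c,c),tree(one,one))), y2 := tree(tree(c,c),tree(one,one)).
Delete trivial equation 3 ≐ 3.
MGU = { y ↦ tree(one,tree(tree(c,c),tree(one,one))), y2 ↦ tree(tree(c,c),tree(one,one)), p ↦ c }, so y2 ↦ tree(tree(c,c),tree(one,one)).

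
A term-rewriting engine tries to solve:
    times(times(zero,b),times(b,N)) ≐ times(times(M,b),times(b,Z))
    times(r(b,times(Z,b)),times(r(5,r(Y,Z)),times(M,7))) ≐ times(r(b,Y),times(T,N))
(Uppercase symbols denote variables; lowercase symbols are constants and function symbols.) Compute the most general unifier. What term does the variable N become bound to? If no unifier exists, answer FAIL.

Decompose times/2: times(zero,b) ≐ times(M,b),  times(b,N) ≐ times(b,Z).
Decompose times/2: zero ≐ M,  b ≐ b.
Bind M := zero; substituting into the one remaining equation that mentions M gives: times(r(b,times(Z,b)),times(r(5,r(Y,Z)),times(zero,7))) ≐ times(r(b,Y),times(T,N)).
Delete trivial equation b ≐ b.
Decompose times/2: b ≐ b,  N ≐ Z.
Delete trivial equation b ≐ b.
Bind N := Z; substituting into the remaining equation gives: times(r(b,times(Z,b)),times(r(5,r(Y,Z)),times(zero,7))) ≐ times(r(b,Y),times(T,Z)).
Decompose times/2: r(b,times(Z,b)) ≐ r(b,Y),  times(r(5,r(Y,Z)),times(zero,7)) ≐ times(T,Z).
Decompose r/2: b ≐ b,  times(Z,b) ≐ Y.
Delete trivial equation b ≐ b.
Bind Y := times(Z,b); substituting into the remaining equation gives: times(r(5,r(times(Z,b),Z)),times(zero,7)) ≐ times(T,Z).
Decompose times/2: r(5,r(times(Z,b),Z)) ≐ T,  times(zero,7) ≐ Z.
Bind T := r(5,r(times(Z,b),Z)); no other remaining equation mentions T.
Bind Z := times(zero,7). Substituting into the earlier bindings gives N := times(zero,7), Y := times(times(zero,7),b), T := r(5,r(times(times(zero,7),b),times(zero,7))).
MGU = { M ↦ zero, N ↦ times(zero,7), Y ↦ times(times(zero,7),b), T ↦ r(5,r(times(times(zero,7),b),times(zero,7))), Z ↦ times(zero,7) }, so N ↦ times(zero,7).

times(zero,7)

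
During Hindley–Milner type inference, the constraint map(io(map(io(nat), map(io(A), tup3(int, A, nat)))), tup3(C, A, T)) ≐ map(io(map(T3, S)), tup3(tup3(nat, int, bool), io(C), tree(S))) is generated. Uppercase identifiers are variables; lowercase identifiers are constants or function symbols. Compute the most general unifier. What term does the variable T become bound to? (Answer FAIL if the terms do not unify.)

tree(map(io(io(tup3(nat, int, bool))), tup3(int, io(tup3(nat, int, bool)), nat)))

Decompose map/2: io(map(io(nat), map(io(A), tup3(int, A, nat)))) ≐ io(map(T3, S)),  tup3(C, A, T) ≐ tup3(tup3(nat, int, bool), io(C), tree(S)).
Decompose io/1: map(io(nat), map(io(A), tup3(int, A, nat))) ≐ map(T3, S).
Decompose map/2: io(nat) ≐ T3,  map(io(A), tup3(int, A, nat)) ≐ S.
Bind T3 := io(nat); no other remaining equation mentions T3.
Bind S := map(io(A), tup3(int, A, nat)); substituting into the remaining equation gives: tup3(C, A, T) ≐ tup3(tup3(nat, int, bool), io(C), tree(map(io(A), tup3(int, A, nat)))).
Decompose tup3/3: C ≐ tup3(nat, int, bool),  A ≐ io(C),  T ≐ tree(map(io(A), tup3(int, A, nat))).
Bind C := tup3(nat, int, bool); substituting into the one remaining equation that mentions C gives: A ≐ io(tup3(nat, int, bool)).
Bind A := io(tup3(nat, int, bool)); substituting into the remaining equation gives: T ≐ tree(map(io(io(tup3(nat, int, bool))), tup3(int, io(tup3(nat, int, bool)), nat))). Substituting into the earlier binding gives S := map(io(io(tup3(nat, int, bool))), tup3(int, io(tup3(nat, int, bool)), nat)).
Bind T := tree(map(io(io(tup3(nat, int, bool))), tup3(int, io(tup3(nat, int, bool)), nat))).
MGU = { T3 -> io(nat), S -> map(io(io(tup3(nat, int, bool))), tup3(int, io(tup3(nat, int, bool)), nat)), C -> tup3(nat, int, bool), A -> io(tup3(nat, int, bool)), T -> tree(map(io(io(tup3(nat, int, bool))), tup3(int, io(tup3(nat, int, bool)), nat))) }, so T -> tree(map(io(io(tup3(nat, int, bool))), tup3(int, io(tup3(nat, int, bool)), nat))).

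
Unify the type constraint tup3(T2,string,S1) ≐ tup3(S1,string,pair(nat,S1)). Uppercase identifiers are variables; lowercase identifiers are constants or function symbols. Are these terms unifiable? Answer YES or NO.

NO

Decompose tup3/3: T2 ≐ S1,  string ≐ string,  S1 ≐ pair(nat,S1).
Bind T2 := S1; no other remaining equation mentions T2.
Delete trivial equation string ≐ string.
Occurs check fails: S1 occurs in pair(nat,S1); the equation S1 ≐ pair(nat,S1) has no finite solution.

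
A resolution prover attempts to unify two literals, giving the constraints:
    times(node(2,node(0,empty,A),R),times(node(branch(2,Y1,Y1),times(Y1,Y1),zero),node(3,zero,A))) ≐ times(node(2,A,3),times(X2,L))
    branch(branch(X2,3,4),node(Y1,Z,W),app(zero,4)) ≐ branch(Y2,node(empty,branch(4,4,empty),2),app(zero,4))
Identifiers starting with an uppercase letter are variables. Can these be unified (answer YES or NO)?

NO

Decompose times/2: node(2,node(0,empty,A),R) ≐ node(2,A,3),  times(node(branch(2,Y1,Y1),times(Y1,Y1),zero),node(3,zero,A)) ≐ times(X2,L).
Decompose node/3: 2 ≐ 2,  node(0,empty,A) ≐ A,  R ≐ 3.
Delete trivial equation 2 ≐ 2.
Occurs check fails: A occurs in node(0,empty,A); the equation A ≐ node(0,empty,A) has no finite solution.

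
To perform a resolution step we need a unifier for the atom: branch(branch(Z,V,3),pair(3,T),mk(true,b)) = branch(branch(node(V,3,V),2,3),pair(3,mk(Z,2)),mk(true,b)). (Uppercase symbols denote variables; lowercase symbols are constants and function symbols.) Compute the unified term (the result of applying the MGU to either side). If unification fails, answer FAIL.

branch(branch(node(2,3,2),2,3),pair(3,mk(node(2,3,2),2)),mk(true,b))

Decompose branch/3: branch(Z,V,3) = branch(node(V,3,V),2,3),  pair(3,T) = pair(3,mk(Z,2)),  mk(true,b) = mk(true,b).
Decompose branch/3: Z = node(V,3,V),  V = 2,  3 = 3.
Bind Z := node(V,3,V); substituting into the one remaining equation that mentions Z gives: pair(3,T) = pair(3,mk(node(V,3,V),2)).
Bind V := 2; substituting into the one remaining equation that mentions V gives: pair(3,T) = pair(3,mk(node(2,3,2),2)). Substituting into the earlier binding gives Z := node(2,3,2).
Delete trivial equation 3 = 3.
Decompose pair/2: 3 = 3,  T = mk(node(2,3,2),2).
Delete trivial equation 3 = 3.
Bind T := mk(node(2,3,2),2); no other remaining equation mentions T.
Delete trivial equation mk(true,b) = mk(true,b).
Applying the MGU to either side gives branch(branch(node(2,3,2),2,3),pair(3,mk(node(2,3,2),2)),mk(true,b)).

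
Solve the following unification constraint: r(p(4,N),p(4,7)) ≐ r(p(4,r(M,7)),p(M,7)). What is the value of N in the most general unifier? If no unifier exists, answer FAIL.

Decompose r/2: p(4,N) ≐ p(4,r(M,7)),  p(4,7) ≐ p(M,7).
Decompose p/2: 4 ≐ 4,  N ≐ r(M,7).
Delete trivial equation 4 ≐ 4.
Bind N := r(M,7); no other remaining equation mentions N.
Decompose p/2: 4 ≐ M,  7 ≐ 7.
Bind M := 4; no other remaining equation mentions M. Substituting into the earlier binding gives N := r(4,7).
Delete trivial equation 7 ≐ 7.
MGU = { N -> r(4,7), M -> 4 }, so N -> r(4,7).

r(4,7)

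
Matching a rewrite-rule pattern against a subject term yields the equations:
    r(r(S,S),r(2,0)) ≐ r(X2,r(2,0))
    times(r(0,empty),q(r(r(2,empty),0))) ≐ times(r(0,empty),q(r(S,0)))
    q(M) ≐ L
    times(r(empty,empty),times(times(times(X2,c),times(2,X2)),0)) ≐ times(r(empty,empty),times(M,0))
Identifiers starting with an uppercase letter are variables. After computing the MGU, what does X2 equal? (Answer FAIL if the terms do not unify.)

r(r(2,empty),r(2,empty))

Decompose r/2: r(S,S) ≐ X2,  r(2,0) ≐ r(2,0).
Bind X2 := r(S,S); substituting into the one remaining equation that mentions X2 gives: times(r(empty,empty),times(times(times(r(S,S),c),times(2,r(S,S))),0)) ≐ times(r(empty,empty),times(M,0)).
Delete trivial equation r(2,0) ≐ r(2,0).
Decompose times/2: r(0,empty) ≐ r(0,empty),  q(r(r(2,empty),0)) ≐ q(r(S,0)).
Delete trivial equation r(0,empty) ≐ r(0,empty).
Decompose q/1: r(r(2,empty),0) ≐ r(S,0).
Decompose r/2: r(2,empty) ≐ S,  0 ≐ 0.
Bind S := r(2,empty); substituting into the one remaining equation that mentions S gives: times(r(empty,empty),times(times(times(r(r(2,empty),r(2,empty)),c),times(2,r(r(2,empty),r(2,empty)))),0)) ≐ times(r(empty,empty),times(M,0)). Substituting into the earlier binding gives X2 := r(r(2,empty),r(2,empty)).
Delete trivial equation 0 ≐ 0.
Bind L := q(M); no other remaining equation mentions L.
Decompose times/2: r(empty,empty) ≐ r(empty,empty),  times(times(times(r(r(2,empty),r(2,empty)),c),times(2,r(r(2,empty),r(2,empty)))),0) ≐ times(M,0).
Delete trivial equation r(empty,empty) ≐ r(empty,empty).
Decompose times/2: times(times(r(r(2,empty),r(2,empty)),c),times(2,r(r(2,empty),r(2,empty)))) ≐ M,  0 ≐ 0.
Bind M := times(times(r(r(2,empty),r(2,empty)),c),times(2,r(r(2,empty),r(2,empty)))); no other remaining equation mentions M. Substituting into the earlier binding gives L := q(times(times(r(r(2,empty),r(2,empty)),c),times(2,r(r(2,empty),r(2,empty))))).
Delete trivial equation 0 ≐ 0.
MGU = { X2 -> r(r(2,empty),r(2,empty)), S -> r(2,empty), L -> q(times(times(r(r(2,empty),r(2,empty)),c),times(2,r(r(2,empty),r(2,empty))))), M -> times(times(r(r(2,empty),r(2,empty)),c),times(2,r(r(2,empty),r(2,empty)))) }, so X2 -> r(r(2,empty),r(2,empty)).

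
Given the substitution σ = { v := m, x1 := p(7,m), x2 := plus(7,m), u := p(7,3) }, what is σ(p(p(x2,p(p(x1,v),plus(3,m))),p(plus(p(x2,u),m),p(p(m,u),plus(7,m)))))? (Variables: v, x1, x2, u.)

Replace each occurrence of v with m.
Replace each occurrence of x1 with p(7,m).
Replace each occurrence of x2 with plus(7,m).
Replace each occurrence of u with p(7,3).
Result: p(p(plus(7,m),p(p(p(7,m),m),plus(3,m))),p(plus(p(plus(7,m),p(7,3)),m),p(p(m,p(7,3)),plus(7,m)))).

p(p(plus(7,m),p(p(p(7,m),m),plus(3,m))),p(plus(p(plus(7,m),p(7,3)),m),p(p(m,p(7,3)),plus(7,m))))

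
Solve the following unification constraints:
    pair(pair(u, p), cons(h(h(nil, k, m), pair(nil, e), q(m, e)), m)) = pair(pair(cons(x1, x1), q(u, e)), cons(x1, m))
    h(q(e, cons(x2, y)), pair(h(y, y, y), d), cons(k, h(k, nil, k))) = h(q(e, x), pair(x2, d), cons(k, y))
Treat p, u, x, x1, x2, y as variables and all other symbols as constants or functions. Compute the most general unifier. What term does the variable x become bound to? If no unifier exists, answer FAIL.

cons(h(h(k, nil, k), h(k, nil, k), h(k, nil, k)), h(k, nil, k))

Decompose pair/2: pair(u, p) = pair(cons(x1, x1), q(u, e)),  cons(h(h(nil, k, m), pair(nil, e), q(m, e)), m) = cons(x1, m).
Decompose pair/2: u = cons(x1, x1),  p = q(u, e).
Bind u := cons(x1, x1); substituting into the one remaining equation that mentions u gives: p = q(cons(x1, x1), e).
Bind p := q(cons(x1, x1), e); no other remaining equation mentions p.
Decompose cons/2: h(h(nil, k, m), pair(nil, e), q(m, e)) = x1,  m = m.
Bind x1 := h(h(nil, k, m), pair(nil, e), q(m, e)); no other remaining equation mentions x1. Substituting into the earlier bindings gives u := cons(h(h(nil, k, m), pair(nil, e), q(m, e)), h(h(nil, k, m), pair(nil, e), q(m, e))), p := q(cons(h(h(nil, k, m), pair(nil, e), q(m, e)), h(h(nil, k, m), pair(nil, e), q(m, e))), e).
Delete trivial equation m = m.
Decompose h/3: q(e, cons(x2, y)) = q(e, x),  pair(h(y, y, y), d) = pair(x2, d),  cons(k, h(k, nil, k)) = cons(k, y).
Decompose q/2: e = e,  cons(x2, y) = x.
Delete trivial equation e = e.
Bind x := cons(x2, y); no other remaining equation mentions x.
Decompose pair/2: h(y, y, y) = x2,  d = d.
Bind x2 := h(y, y, y); no other remaining equation mentions x2. Substituting into the earlier binding gives x := cons(h(y, y, y), y).
Delete trivial equation d = d.
Decompose cons/2: k = k,  h(k, nil, k) = y.
Delete trivial equation k = k.
Bind y := h(k, nil, k). Substituting into the earlier bindings gives x := cons(h(h(k, nil, k), h(k, nil, k), h(k, nil, k)), h(k, nil, k)), x2 := h(h(k, nil, k), h(k, nil, k), h(k, nil, k)).
MGU = { u -> cons(h(h(nil, k, m), pair(nil, e), q(m, e)), h(h(nil, k, m), pair(nil, e), q(m, e))), p -> q(cons(h(h(nil, k, m), pair(nil, e), q(m, e)), h(h(nil, k, m), pair(nil, e), q(m, e))), e), x1 -> h(h(nil, k, m), pair(nil, e), q(m, e)), x -> cons(h(h(k, nil, k), h(k, nil, k), h(k, nil, k)), h(k, nil, k)), x2 -> h(h(k, nil, k), h(k, nil, k), h(k, nil, k)), y -> h(k, nil, k) }, so x -> cons(h(h(k, nil, k), h(k, nil, k), h(k, nil, k)), h(k, nil, k)).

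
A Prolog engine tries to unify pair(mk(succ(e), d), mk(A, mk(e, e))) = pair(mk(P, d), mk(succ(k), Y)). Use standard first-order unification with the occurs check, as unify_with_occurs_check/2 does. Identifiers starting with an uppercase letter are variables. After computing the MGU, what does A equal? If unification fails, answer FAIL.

succ(k)

Decompose pair/2: mk(succ(e), d) = mk(P, d),  mk(A, mk(e, e)) = mk(succ(k), Y).
Decompose mk/2: succ(e) = P,  d = d.
Bind P := succ(e); no other remaining equation mentions P.
Delete trivial equation d = d.
Decompose mk/2: A = succ(k),  mk(e, e) = Y.
Bind A := succ(k); no other remaining equation mentions A.
Bind Y := mk(e, e).
MGU = { P ↦ succ(e), A ↦ succ(k), Y ↦ mk(e, e) }, so A ↦ succ(k).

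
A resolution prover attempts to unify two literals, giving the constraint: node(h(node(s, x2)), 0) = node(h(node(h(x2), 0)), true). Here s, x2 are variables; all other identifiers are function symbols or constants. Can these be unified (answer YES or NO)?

Decompose node/2: h(node(s, x2)) = h(node(h(x2), 0)),  0 = true.
Decompose h/1: node(s, x2) = node(h(x2), 0).
Decompose node/2: s = h(x2),  x2 = 0.
Bind s := h(x2); no other remaining equation mentions s.
Bind x2 := 0; no other remaining equation mentions x2. Substituting into the earlier binding gives s := h(0).
Clash: constants 0 and true differ; no unifier exists.

NO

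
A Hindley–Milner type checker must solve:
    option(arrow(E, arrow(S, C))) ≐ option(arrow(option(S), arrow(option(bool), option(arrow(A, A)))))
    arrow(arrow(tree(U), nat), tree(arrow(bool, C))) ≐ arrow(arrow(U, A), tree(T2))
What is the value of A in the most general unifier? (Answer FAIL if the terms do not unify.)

Decompose option/1: arrow(E, arrow(S, C)) ≐ arrow(option(S), arrow(option(bool), option(arrow(A, A)))).
Decompose arrow/2: E ≐ option(S),  arrow(S, C) ≐ arrow(option(bool), option(arrow(A, A))).
Bind E := option(S); no other remaining equation mentions E.
Decompose arrow/2: S ≐ option(bool),  C ≐ option(arrow(A, A)).
Bind S := option(bool); no other remaining equation mentions S. Substituting into the earlier binding gives E := option(option(bool)).
Bind C := option(arrow(A, A)); substituting into the remaining equation gives: arrow(arrow(tree(U), nat), tree(arrow(bool, option(arrow(A, A))))) ≐ arrow(arrow(U, A), tree(T2)).
Decompose arrow/2: arrow(tree(U), nat) ≐ arrow(U, A),  tree(arrow(bool, option(arrow(A, A)))) ≐ tree(T2).
Decompose arrow/2: tree(U) ≐ U,  nat ≐ A.
Occurs check fails: U occurs in tree(U); the equation U ≐ tree(U) has no finite solution.

FAIL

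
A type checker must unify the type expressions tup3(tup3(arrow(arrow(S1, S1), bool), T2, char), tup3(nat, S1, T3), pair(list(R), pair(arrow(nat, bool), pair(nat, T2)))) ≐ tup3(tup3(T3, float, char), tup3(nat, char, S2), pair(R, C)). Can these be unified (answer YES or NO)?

Decompose tup3/3: tup3(arrow(arrow(S1, S1), bool), T2, char) ≐ tup3(T3, float, char),  tup3(nat, S1, T3) ≐ tup3(nat, char, S2),  pair(list(R), pair(arrow(nat, bool), pair(nat, T2))) ≐ pair(R, C).
Decompose tup3/3: arrow(arrow(S1, S1), bool) ≐ T3,  T2 ≐ float,  char ≐ char.
Bind T3 := arrow(arrow(S1, S1), bool); substituting into the one remaining equation that mentions T3 gives: tup3(nat, S1, arrow(arrow(S1, S1), bool)) ≐ tup3(nat, char, S2).
Bind T2 := float; substituting into the one remaining equation that mentions T2 gives: pair(list(R), pair(arrow(nat, bool), pair(nat, float))) ≐ pair(R, C).
Delete trivial equation char ≐ char.
Decompose tup3/3: nat ≐ nat,  S1 ≐ char,  arrow(arrow(S1, S1), bool) ≐ S2.
Delete trivial equation nat ≐ nat.
Bind S1 := char; substituting into the one remaining equation that mentions S1 gives: arrow(arrow(char, char), bool) ≐ S2. Substituting into the earlier binding gives T3 := arrow(arrow(char, char), bool).
Bind S2 := arrow(arrow(char, char), bool); no other remaining equation mentions S2.
Decompose pair/2: list(R) ≐ R,  pair(arrow(nat, bool), pair(nat, float)) ≐ C.
Occurs check fails: R occurs in list(R); the equation R ≐ list(R) has no finite solution.

NO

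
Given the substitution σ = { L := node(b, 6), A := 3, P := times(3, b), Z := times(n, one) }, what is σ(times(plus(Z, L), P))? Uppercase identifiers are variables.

Replace each occurrence of L with node(b, 6).
Replace each occurrence of P with times(3, b).
Replace each occurrence of Z with times(n, one).
Result: times(plus(times(n, one), node(b, 6)), times(3, b)).

times(plus(times(n, one), node(b, 6)), times(3, b))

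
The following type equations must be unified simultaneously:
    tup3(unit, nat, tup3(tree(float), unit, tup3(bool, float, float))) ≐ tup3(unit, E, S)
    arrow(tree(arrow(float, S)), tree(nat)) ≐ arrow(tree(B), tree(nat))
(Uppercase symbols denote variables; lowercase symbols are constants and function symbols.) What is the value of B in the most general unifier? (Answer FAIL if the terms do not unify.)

arrow(float, tup3(tree(float), unit, tup3(bool, float, float)))

Decompose tup3/3: unit ≐ unit,  nat ≐ E,  tup3(tree(float), unit, tup3(bool, float, float)) ≐ S.
Delete trivial equation unit ≐ unit.
Bind E := nat; no other remaining equation mentions E.
Bind S := tup3(tree(float), unit, tup3(bool, float, float)); substituting into the remaining equation gives: arrow(tree(arrow(float, tup3(tree(float), unit, tup3(bool, float, float)))), tree(nat)) ≐ arrow(tree(B), tree(nat)).
Decompose arrow/2: tree(arrow(float, tup3(tree(float), unit, tup3(bool, float, float)))) ≐ tree(B),  tree(nat) ≐ tree(nat).
Decompose tree/1: arrow(float, tup3(tree(float), unit, tup3(bool, float, float))) ≐ B.
Bind B := arrow(float, tup3(tree(float), unit, tup3(bool, float, float))); no other remaining equation mentions B.
Delete trivial equation tree(nat) ≐ tree(nat).
MGU = { E := nat, S := tup3(tree(float), unit, tup3(bool, float, float)), B := arrow(float, tup3(tree(float), unit, tup3(bool, float, float))) }, so B := arrow(float, tup3(tree(float), unit, tup3(bool, float, float))).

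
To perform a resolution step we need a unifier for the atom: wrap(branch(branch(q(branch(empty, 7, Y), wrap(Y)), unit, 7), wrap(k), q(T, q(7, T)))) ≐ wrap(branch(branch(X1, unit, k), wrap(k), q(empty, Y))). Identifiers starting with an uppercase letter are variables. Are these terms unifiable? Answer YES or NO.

NO

Decompose wrap/1: branch(branch(q(branch(empty, 7, Y), wrap(Y)), unit, 7), wrap(k), q(T, q(7, T))) ≐ branch(branch(X1, unit, k), wrap(k), q(empty, Y)).
Decompose branch/3: branch(q(branch(empty, 7, Y), wrap(Y)), unit, 7) ≐ branch(X1, unit, k),  wrap(k) ≐ wrap(k),  q(T, q(7, T)) ≐ q(empty, Y).
Decompose branch/3: q(branch(empty, 7, Y), wrap(Y)) ≐ X1,  unit ≐ unit,  7 ≐ k.
Bind X1 := q(branch(empty, 7, Y), wrap(Y)); no other remaining equation mentions X1.
Delete trivial equation unit ≐ unit.
Clash: constants 7 and k differ; no unifier exists.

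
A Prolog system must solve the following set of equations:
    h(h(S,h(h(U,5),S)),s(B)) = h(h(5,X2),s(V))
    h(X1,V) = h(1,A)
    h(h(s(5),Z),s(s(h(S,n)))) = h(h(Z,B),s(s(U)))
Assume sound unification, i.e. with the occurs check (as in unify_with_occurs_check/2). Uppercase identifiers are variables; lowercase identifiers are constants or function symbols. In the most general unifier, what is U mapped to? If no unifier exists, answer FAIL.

Decompose h/2: h(S,h(h(U,5),S)) = h(5,X2),  s(B) = s(V).
Decompose h/2: S = 5,  h(h(U,5),S) = X2.
Bind S := 5; substituting into the 2 remaining equations that mention S gives: h(h(U,5),5) = X2,  h(h(s(5),Z),s(s(h(5,n)))) = h(h(Z,B),s(s(U))).
Bind X2 := h(h(U,5),5); no other remaining equation mentions X2.
Decompose s/1: B = V.
Bind B := V; substituting into the one remaining equation that mentions B gives: h(h(s(5),Z),s(s(h(5,n)))) = h(h(Z,V),s(s(U))).
Decompose h/2: X1 = 1,  V = A.
Bind X1 := 1; no other remaining equation mentions X1.
Bind V := A; substituting into the remaining equation gives: h(h(s(5),Z),s(s(h(5,n)))) = h(h(Z,A),s(s(U))). Substituting into the earlier binding gives B := A.
Decompose h/2: h(s(5),Z) = h(Z,A),  s(s(h(5,n))) = s(s(U)).
Decompose h/2: s(5) = Z,  Z = A.
Bind Z := s(5); substituting into the one remaining equation that mentions Z gives: s(5) = A.
Bind A := s(5); no other remaining equation mentions A. Substituting into the earlier bindings gives B := s(5), V := s(5).
Decompose s/1: s(h(5,n)) = s(U).
Decompose s/1: h(5,n) = U.
Bind U := h(5,n). Substituting into the earlier binding gives X2 := h(h(h(5,n),5),5).
MGU = { S -> 5, X2 -> h(h(h(5,n),5),5), B -> s(5), X1 -> 1, V -> s(5), Z -> s(5), A -> s(5), U -> h(5,n) }, so U -> h(5,n).

h(5,n)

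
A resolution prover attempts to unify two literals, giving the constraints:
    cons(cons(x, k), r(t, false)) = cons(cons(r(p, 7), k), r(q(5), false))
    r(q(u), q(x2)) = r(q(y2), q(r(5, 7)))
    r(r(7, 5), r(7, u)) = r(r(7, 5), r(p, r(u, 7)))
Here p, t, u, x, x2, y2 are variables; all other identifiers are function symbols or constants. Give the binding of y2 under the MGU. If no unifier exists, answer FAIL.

FAIL

Decompose cons/2: cons(x, k) = cons(r(p, 7), k),  r(t, false) = r(q(5), false).
Decompose cons/2: x = r(p, 7),  k = k.
Bind x := r(p, 7); no other remaining equation mentions x.
Delete trivial equation k = k.
Decompose r/2: t = q(5),  false = false.
Bind t := q(5); no other remaining equation mentions t.
Delete trivial equation false = false.
Decompose r/2: q(u) = q(y2),  q(x2) = q(r(5, 7)).
Decompose q/1: u = y2.
Bind u := y2; substituting into the one remaining equation that mentions u gives: r(r(7, 5), r(7, y2)) = r(r(7, 5), r(p, r(y2, 7))).
Decompose q/1: x2 = r(5, 7).
Bind x2 := r(5, 7); no other remaining equation mentions x2.
Decompose r/2: r(7, 5) = r(7, 5),  r(7, y2) = r(p, r(y2, 7)).
Delete trivial equation r(7, 5) = r(7, 5).
Decompose r/2: 7 = p,  y2 = r(y2, 7).
Bind p := 7; no other remaining equation mentions p. Substituting into the earlier binding gives x := r(7, 7).
Occurs check fails: y2 occurs in r(y2, 7); the equation y2 = r(y2, 7) has no finite solution.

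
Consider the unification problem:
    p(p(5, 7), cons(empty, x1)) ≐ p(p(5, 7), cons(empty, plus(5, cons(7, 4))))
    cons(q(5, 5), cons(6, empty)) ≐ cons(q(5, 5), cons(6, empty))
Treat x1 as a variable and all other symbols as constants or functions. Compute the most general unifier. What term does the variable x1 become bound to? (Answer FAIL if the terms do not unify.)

plus(5, cons(7, 4))

Decompose p/2: p(5, 7) ≐ p(5, 7),  cons(empty, x1) ≐ cons(empty, plus(5, cons(7, 4))).
Delete trivial equation p(5, 7) ≐ p(5, 7).
Decompose cons/2: empty ≐ empty,  x1 ≐ plus(5, cons(7, 4)).
Delete trivial equation empty ≐ empty.
Bind x1 := plus(5, cons(7, 4)); no other remaining equation mentions x1.
Delete trivial equation cons(q(5, 5), cons(6, empty)) ≐ cons(q(5, 5), cons(6, empty)).
MGU = { x1 -> plus(5, cons(7, 4)) }, so x1 -> plus(5, cons(7, 4)).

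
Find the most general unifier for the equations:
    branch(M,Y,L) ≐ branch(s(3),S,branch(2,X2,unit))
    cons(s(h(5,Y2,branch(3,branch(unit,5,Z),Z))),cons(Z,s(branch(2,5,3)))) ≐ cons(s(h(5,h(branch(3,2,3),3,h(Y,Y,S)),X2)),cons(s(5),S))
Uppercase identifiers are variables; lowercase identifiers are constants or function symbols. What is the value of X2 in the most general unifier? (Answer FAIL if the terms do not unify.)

branch(3,branch(unit,5,s(5)),s(5))

Decompose branch/3: M ≐ s(3),  Y ≐ S,  L ≐ branch(2,X2,unit).
Bind M := s(3); no other remaining equation mentions M.
Bind Y := S; substituting into the one remaining equation that mentions Y gives: cons(s(h(5,Y2,branch(3,branch(unit,5,Z),Z))),cons(Z,s(branch(2,5,3)))) ≐ cons(s(h(5,h(branch(3,2,3),3,h(S,S,S)),X2)),cons(s(5),S)).
Bind L := branch(2,X2,unit); no other remaining equation mentions L.
Decompose cons/2: s(h(5,Y2,branch(3,branch(unit,5,Z),Z))) ≐ s(h(5,h(branch(3,2,3),3,h(S,S,S)),X2)),  cons(Z,s(branch(2,5,3))) ≐ cons(s(5),S).
Decompose s/1: h(5,Y2,branch(3,branch(unit,5,Z),Z)) ≐ h(5,h(branch(3,2,3),3,h(S,S,S)),X2).
Decompose h/3: 5 ≐ 5,  Y2 ≐ h(branch(3,2,3),3,h(S,S,S)),  branch(3,branch(unit,5,Z),Z) ≐ X2.
Delete trivial equation 5 ≐ 5.
Bind Y2 := h(branch(3,2,3),3,h(S,S,S)); no other remaining equation mentions Y2.
Bind X2 := branch(3,branch(unit,5,Z),Z); no other remaining equation mentions X2. Substituting into the earlier binding gives L := branch(2,branch(3,branch(unit,5,Z),Z),unit).
Decompose cons/2: Z ≐ s(5),  s(branch(2,5,3)) ≐ S.
Bind Z := s(5); no other remaining equation mentions Z. Substituting into the earlier bindings gives L := branch(2,branch(3,branch(unit,5,s(5)),s(5)),unit), X2 := branch(3,branch(unit,5,s(5)),s(5)).
Bind S := s(branch(2,5,3)). Substituting into the earlier bindings gives Y := s(branch(2,5,3)), Y2 := h(branch(3,2,3),3,h(s(branch(2,5,3)),s(branch(2,5,3)),s(branch(2,5,3)))).
MGU = { M ↦ s(3), Y ↦ s(branch(2,5,3)), L ↦ branch(2,branch(3,branch(unit,5,s(5)),s(5)),unit), Y2 ↦ h(branch(3,2,3),3,h(s(branch(2,5,3)),s(branch(2,5,3)),s(branch(2,5,3)))), X2 ↦ branch(3,branch(unit,5,s(5)),s(5)), Z ↦ s(5), S ↦ s(branch(2,5,3)) }, so X2 ↦ branch(3,branch(unit,5,s(5)),s(5)).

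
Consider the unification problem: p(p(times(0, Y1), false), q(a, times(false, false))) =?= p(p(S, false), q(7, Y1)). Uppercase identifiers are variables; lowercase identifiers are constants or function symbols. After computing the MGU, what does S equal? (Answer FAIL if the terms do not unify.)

Decompose p/2: p(times(0, Y1), false) =?= p(S, false),  q(a, times(false, false)) =?= q(7, Y1).
Decompose p/2: times(0, Y1) =?= S,  false =?= false.
Bind S := times(0, Y1); no other remaining equation mentions S.
Delete trivial equation false =?= false.
Decompose q/2: a =?= 7,  times(false, false) =?= Y1.
Clash: constants a and 7 differ; no unifier exists.

FAIL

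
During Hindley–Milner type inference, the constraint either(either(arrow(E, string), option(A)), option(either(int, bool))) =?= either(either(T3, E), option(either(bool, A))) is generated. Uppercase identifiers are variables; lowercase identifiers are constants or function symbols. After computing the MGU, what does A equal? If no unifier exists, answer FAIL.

FAIL

Decompose either/2: either(arrow(E, string), option(A)) =?= either(T3, E),  option(either(int, bool)) =?= option(either(bool, A)).
Decompose either/2: arrow(E, string) =?= T3,  option(A) =?= E.
Bind T3 := arrow(E, string); no other remaining equation mentions T3.
Bind E := option(A); no other remaining equation mentions E. Substituting into the earlier binding gives T3 := arrow(option(A), string).
Decompose option/1: either(int, bool) =?= either(bool, A).
Decompose either/2: int =?= bool,  bool =?= A.
Clash: constants int and bool differ; no unifier exists.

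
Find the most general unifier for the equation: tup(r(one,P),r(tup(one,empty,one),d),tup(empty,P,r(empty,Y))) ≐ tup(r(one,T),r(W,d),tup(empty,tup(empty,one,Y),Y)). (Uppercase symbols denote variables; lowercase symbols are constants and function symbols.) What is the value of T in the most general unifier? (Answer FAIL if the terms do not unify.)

FAIL

Decompose tup/3: r(one,P) ≐ r(one,T),  r(tup(one,empty,one),d) ≐ r(W,d),  tup(empty,P,r(empty,Y)) ≐ tup(empty,tup(empty,one,Y),Y).
Decompose r/2: one ≐ one,  P ≐ T.
Delete trivial equation one ≐ one.
Bind P := T; substituting into the one remaining equation that mentions P gives: tup(empty,T,r(empty,Y)) ≐ tup(empty,tup(empty,one,Y),Y).
Decompose r/2: tup(one,empty,one) ≐ W,  d ≐ d.
Bind W := tup(one,empty,one); no other remaining equation mentions W.
Delete trivial equation d ≐ d.
Decompose tup/3: empty ≐ empty,  T ≐ tup(empty,one,Y),  r(empty,Y) ≐ Y.
Delete trivial equation empty ≐ empty.
Bind T := tup(empty,one,Y); no other remaining equation mentions T. Substituting into the earlier binding gives P := tup(empty,one,Y).
Occurs check fails: Y occurs in r(empty,Y); the equation Y ≐ r(empty,Y) has no finite solution.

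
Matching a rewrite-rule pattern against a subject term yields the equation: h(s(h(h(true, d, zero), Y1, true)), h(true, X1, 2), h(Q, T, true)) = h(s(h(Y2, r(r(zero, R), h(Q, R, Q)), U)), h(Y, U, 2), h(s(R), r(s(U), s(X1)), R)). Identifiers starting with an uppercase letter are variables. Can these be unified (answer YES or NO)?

YES

Decompose h/3: s(h(h(true, d, zero), Y1, true)) = s(h(Y2, r(r(zero, R), h(Q, R, Q)), U)),  h(true, X1, 2) = h(Y, U, 2),  h(Q, T, true) = h(s(R), r(s(U), s(X1)), R).
Decompose s/1: h(h(true, d, zero), Y1, true) = h(Y2, r(r(zero, R), h(Q, R, Q)), U).
Decompose h/3: h(true, d, zero) = Y2,  Y1 = r(r(zero, R), h(Q, R, Q)),  true = U.
Bind Y2 := h(true, d, zero); no other remaining equation mentions Y2.
Bind Y1 := r(r(zero, R), h(Q, R, Q)); no other remaining equation mentions Y1.
Bind U := true; substituting into the remaining equations gives: h(true, X1, 2) = h(Y, true, 2),  h(Q, T, true) = h(s(R), r(s(true), s(X1)), R).
Decompose h/3: true = Y,  X1 = true,  2 = 2.
Bind Y := true; no other remaining equation mentions Y.
Bind X1 := true; substituting into the one remaining equation that mentions X1 gives: h(Q, T, true) = h(s(R), r(s(true), s(true)), R).
Delete trivial equation 2 = 2.
Decompose h/3: Q = s(R),  T = r(s(true), s(true)),  true = R.
Bind Q := s(R); no other remaining equation mentions Q. Substituting into the earlier binding gives Y1 := r(r(zero, R), h(s(R), R, s(R))).
Bind T := r(s(true), s(true)); no other remaining equation mentions T.
Bind R := true. Substituting into the earlier bindings gives Y1 := r(r(zero, true), h(s(true), true, s(true))), Q := s(true).
No equations remain and no clash or occurs-check failure arose, so a unifier exists.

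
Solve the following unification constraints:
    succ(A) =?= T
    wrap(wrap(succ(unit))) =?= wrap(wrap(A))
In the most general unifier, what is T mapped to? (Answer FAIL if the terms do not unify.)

Bind T := succ(A); no other remaining equation mentions T.
Decompose wrap/1: wrap(succ(unit)) =?= wrap(A).
Decompose wrap/1: succ(unit) =?= A.
Bind A := succ(unit). Substituting into the earlier binding gives T := succ(succ(unit)).
MGU = { T ↦ succ(succ(unit)), A ↦ succ(unit) }, so T ↦ succ(succ(unit)).

succ(succ(unit))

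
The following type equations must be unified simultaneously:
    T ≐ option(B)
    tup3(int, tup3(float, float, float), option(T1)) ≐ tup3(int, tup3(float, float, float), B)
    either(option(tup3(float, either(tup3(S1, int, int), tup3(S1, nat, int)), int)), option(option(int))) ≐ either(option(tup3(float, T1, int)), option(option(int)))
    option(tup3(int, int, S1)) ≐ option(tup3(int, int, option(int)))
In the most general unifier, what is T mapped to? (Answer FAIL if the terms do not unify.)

option(option(either(tup3(option(int), int, int), tup3(option(int), nat, int))))

Bind T := option(B); no other remaining equation mentions T.
Decompose tup3/3: int ≐ int,  tup3(float, float, float) ≐ tup3(float, float, float),  option(T1) ≐ B.
Delete trivial equation int ≐ int.
Delete trivial equation tup3(float, float, float) ≐ tup3(float, float, float).
Bind B := option(T1); no other remaining equation mentions B. Substituting into the earlier binding gives T := option(option(T1)).
Decompose either/2: option(tup3(float, either(tup3(S1, int, int), tup3(S1, nat, int)), int)) ≐ option(tup3(float, T1, int)),  option(option(int)) ≐ option(option(int)).
Decompose option/1: tup3(float, either(tup3(S1, int, int), tup3(S1, nat, int)), int) ≐ tup3(float, T1, int).
Decompose tup3/3: float ≐ float,  either(tup3(S1, int, int), tup3(S1, nat, int)) ≐ T1,  int ≐ int.
Delete trivial equation float ≐ float.
Bind T1 := either(tup3(S1, int, int), tup3(S1, nat, int)); no other remaining equation mentions T1. Substituting into the earlier bindings gives T := option(option(either(tup3(S1, int, int), tup3(S1, nat, int)))), B := option(either(tup3(S1, int, int), tup3(S1, nat, int))).
Delete trivial equation int ≐ int.
Delete trivial equation option(option(int)) ≐ option(option(int)).
Decompose option/1: tup3(int, int, S1) ≐ tup3(int, int, option(int)).
Decompose tup3/3: int ≐ int,  int ≐ int,  S1 ≐ option(int).
Delete trivial equation int ≐ int.
Delete trivial equation int ≐ int.
Bind S1 := option(int). Substituting into the earlier bindings gives T := option(option(either(tup3(option(int), int, int), tup3(option(int), nat, int)))), B := option(either(tup3(option(int), int, int), tup3(option(int), nat, int))), T1 := either(tup3(option(int), int, int), tup3(option(int), nat, int)).
MGU = { T ↦ option(option(either(tup3(option(int), int, int), tup3(option(int), nat, int)))), B ↦ option(either(tup3(option(int), int, int), tup3(option(int), nat, int))), T1 ↦ either(tup3(option(int), int, int), tup3(option(int), nat, int)), S1 ↦ option(int) }, so T ↦ option(option(either(tup3(option(int), int, int), tup3(option(int), nat, int)))).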